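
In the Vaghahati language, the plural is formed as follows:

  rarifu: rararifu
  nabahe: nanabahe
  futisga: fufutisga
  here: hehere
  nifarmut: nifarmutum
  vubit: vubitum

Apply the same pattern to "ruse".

ruruse

rarifu and nifarmut both have last vowel 'u' yet inflect differently (rararifu, nifarmutum), so the last vowel is not what conditions the rule; whether the stem ends in a vowel or a consonant is.
"ruse" ends in a vowel. The stems ending in a vowel (rarifu → rararifu, nabahe → nanabahe, futisga → fufutisga) repeat the first consonant+vowel as a prefix.
So ruse → ruruse.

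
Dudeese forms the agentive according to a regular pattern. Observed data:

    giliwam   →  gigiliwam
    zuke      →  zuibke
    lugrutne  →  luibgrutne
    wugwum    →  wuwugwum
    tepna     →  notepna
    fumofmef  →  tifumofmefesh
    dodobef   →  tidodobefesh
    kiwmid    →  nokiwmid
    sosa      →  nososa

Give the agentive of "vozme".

voibzme

zuke and fumofmef both have last vowel 'e' yet inflect differently (zuibke, tifumofmefesh), so the last vowel is not what conditions the rule; the final letter is.
"vozme" ends in -e. The stems ending in -e (zuke → zuibke, lugrutne → luibgrutne) insert -ib- after the first vowel.
The other patterns: stems ending in -m repeat the first consonant+vowel as a prefix; stems ending in -f add ti- … -esh around the stem; stems ending in -a or -d add the prefix no-.
So vozme → voibzme.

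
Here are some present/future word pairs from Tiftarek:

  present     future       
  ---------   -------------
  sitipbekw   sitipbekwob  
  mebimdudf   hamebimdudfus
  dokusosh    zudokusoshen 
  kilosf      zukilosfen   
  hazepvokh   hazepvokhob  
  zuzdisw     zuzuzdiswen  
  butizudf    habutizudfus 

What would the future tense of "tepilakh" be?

tepilakhob

butizudf and kilosf both end in -f yet inflect differently (habutizudfus, zukilosfen), so the final letter is not what conditions the rule; the second-to-last letter is.
"tepilakh" has second-to-last letter 'k'. The stems whose second-to-last letter is 'k' (hazepvokh → hazepvokhob, sitipbekw → sitipbekwob) add -ob.
So tepilakh → tepilakhob.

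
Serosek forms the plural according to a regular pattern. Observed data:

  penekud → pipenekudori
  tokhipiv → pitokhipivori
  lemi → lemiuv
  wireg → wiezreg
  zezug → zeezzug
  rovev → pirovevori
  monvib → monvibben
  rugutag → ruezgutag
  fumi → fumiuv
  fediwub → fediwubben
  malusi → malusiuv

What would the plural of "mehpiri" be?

mehpiriuv

"mehpiri" ends in -i. The stems ending in -i (malusi → malusiuv, lemi → lemiuv, fumi → fumiuv) add -uv.
The other patterns: stems ending in -d or -v add pi- … -ori around the stem; stems ending in -g insert -ez- after the first vowel; stems ending in -b double the final consonant and add -en.
So mehpiri → mehpiriuv.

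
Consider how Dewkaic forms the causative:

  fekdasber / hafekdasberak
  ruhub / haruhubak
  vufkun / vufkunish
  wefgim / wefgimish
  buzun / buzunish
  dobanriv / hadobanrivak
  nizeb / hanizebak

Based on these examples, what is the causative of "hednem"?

hednemish

"hednem" ends in -m. The one such stem in the data (wefgim → wefgimish) adds -ish, so the same rule applies.
The other pattern: stems ending in -b, -r or -v add ha- … -ak around the stem.
So hednem → hednemish.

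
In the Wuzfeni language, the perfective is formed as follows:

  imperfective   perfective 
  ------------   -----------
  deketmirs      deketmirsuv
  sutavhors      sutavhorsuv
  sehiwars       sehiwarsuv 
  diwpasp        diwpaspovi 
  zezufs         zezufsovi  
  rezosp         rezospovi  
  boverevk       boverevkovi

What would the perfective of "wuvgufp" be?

deketmirs and zezufs both end in -s yet inflect differently (deketmirsuv, zezufsovi), so the final letter is not what conditions the rule; the second-to-last letter is.
"wuvgufp" has second-to-last letter 'f'. The one such stem in the data (zezufs → zezufsovi) adds -ovi, so the same rule applies.
The other pattern: stems whose second-to-last letter is 'r' add -uv.
So wuvgufp → wuvgufpovi.

wuvgufpovi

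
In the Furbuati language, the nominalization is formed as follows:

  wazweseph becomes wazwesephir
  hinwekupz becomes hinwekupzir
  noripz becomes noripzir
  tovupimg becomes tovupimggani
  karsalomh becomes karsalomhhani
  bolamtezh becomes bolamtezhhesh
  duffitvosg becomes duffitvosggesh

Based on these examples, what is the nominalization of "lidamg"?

"lidamg" has second-to-last letter 'm'. The stems whose second-to-last letter is 'm' (tovupimg → tovupimggani, karsalomh → karsalomhhani) double the final consonant and add -ani.
So lidamg → lidamggani.

lidamggani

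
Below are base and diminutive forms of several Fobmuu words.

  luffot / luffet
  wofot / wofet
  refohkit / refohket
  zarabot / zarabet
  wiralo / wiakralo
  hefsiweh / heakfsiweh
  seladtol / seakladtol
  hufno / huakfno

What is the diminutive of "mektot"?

mektet

luffot and wiralo both have last vowel 'o' yet inflect differently (luffet, wiakralo), so the last vowel is not what conditions the rule; the final letter is.
"mektot" ends in -t. The stems ending in -t (luffot → luffet, wofot → wofet, refohkit → refohket) change the last vowel to 'e'.
The other pattern: stems ending in -h, -l or -o insert -ak- after the first vowel.
So mektot → mektet.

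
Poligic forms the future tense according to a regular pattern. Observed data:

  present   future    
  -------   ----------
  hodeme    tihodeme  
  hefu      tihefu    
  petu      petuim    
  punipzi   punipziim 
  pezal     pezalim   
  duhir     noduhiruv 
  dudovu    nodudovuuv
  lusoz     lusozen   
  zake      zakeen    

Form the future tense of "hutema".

hefu and petu both end in -u yet inflect differently (tihefu, petuim), so the final letter is not what conditions the rule; the first letter is.
"hutema" begins with h-. The stems beginning with h- (hodeme → tihodeme, hefu → tihefu) add the prefix ti-.
The other patterns: stems beginning with p- add -im; stems beginning with d- add no- … -uv around the stem; stems beginning with l- or z- add -en.
So hutema → tihutema.

tihutema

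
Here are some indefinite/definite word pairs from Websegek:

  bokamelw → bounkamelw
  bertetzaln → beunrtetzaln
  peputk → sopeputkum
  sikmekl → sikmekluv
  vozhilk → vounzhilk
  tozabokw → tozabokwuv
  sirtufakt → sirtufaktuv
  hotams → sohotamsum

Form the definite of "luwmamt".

soluwmamtum

tozabokw and bokamelw both end in -w yet inflect differently (tozabokwuv, bounkamelw), so the final letter is not what conditions the rule; the second-to-last letter is.
"luwmamt" has second-to-last letter 'm'. The one such stem in the data (hotams → sohotamsum) adds so- … -um around the stem, so the same rule applies.
The other patterns: stems whose second-to-last letter is 'k' add -uv; stems whose second-to-last letter is 'l' insert -un- after the first vowel.
So luwmamt → soluwmamtum.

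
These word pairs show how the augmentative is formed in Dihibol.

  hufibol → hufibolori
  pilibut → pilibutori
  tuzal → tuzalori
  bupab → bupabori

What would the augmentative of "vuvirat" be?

vuviratori

Every pair shown (hufibol → hufibolori, pilibut → pilibutori, tuzal → tuzalori, …) follows the same rule: add -ori.
So vuvirat → vuviratori.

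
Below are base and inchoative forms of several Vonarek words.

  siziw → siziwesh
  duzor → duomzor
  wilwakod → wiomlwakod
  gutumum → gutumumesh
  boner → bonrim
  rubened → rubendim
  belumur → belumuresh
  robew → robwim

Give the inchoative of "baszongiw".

rubened and wilwakod both end in -d yet inflect differently (rubendim, wiomlwakod), so the final letter is not what conditions the rule; the last vowel is.
"baszongiw" has last vowel 'i'. The one such stem in the data (siziw → siziwesh) adds -esh, so the same rule applies.
The other patterns: stems whose last vowel is 'e' delete the last vowel and add -im; stems whose last vowel is 'o' insert -om- after the first vowel.
So baszongiw → baszongiwesh.

baszongiwesh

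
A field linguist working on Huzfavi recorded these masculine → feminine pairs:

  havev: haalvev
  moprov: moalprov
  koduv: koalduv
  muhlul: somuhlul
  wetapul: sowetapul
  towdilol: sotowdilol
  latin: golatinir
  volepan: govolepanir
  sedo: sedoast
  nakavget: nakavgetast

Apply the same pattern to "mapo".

"mapo" ends in -o. The one such stem in the data (sedo → sedoast) adds -ast, so the same rule applies.
So mapo → mapoast.

mapoast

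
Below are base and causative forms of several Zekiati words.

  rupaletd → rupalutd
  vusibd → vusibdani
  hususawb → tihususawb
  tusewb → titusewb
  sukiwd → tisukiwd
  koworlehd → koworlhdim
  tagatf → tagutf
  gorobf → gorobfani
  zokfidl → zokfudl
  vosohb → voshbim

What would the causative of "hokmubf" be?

hokmubfani

"hokmubf" has second-to-last letter 'b'. The stems whose second-to-last letter is 'b' (gorobf → gorobfani, vusibd → vusibdani) add -ani.
The other patterns: stems whose second-to-last letter is 'h' delete the last vowel and add -im; stems whose second-to-last letter is 'w' add the prefix ti-; stems whose second-to-last letter is 'd' or 't' change the last vowel to 'u'.
So hokmubf → hokmubfani.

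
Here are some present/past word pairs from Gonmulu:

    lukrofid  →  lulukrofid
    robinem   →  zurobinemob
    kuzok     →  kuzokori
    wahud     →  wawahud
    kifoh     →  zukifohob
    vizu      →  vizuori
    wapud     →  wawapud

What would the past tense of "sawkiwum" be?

wapud and vizu both have last vowel 'u' yet inflect differently (wawapud, vizuori), so the last vowel is not what conditions the rule; the final letter is.
"sawkiwum" ends in -m. The one such stem in the data (robinem → zurobinemob) adds zu- … -ob around the stem, so the same rule applies.
So sawkiwum → zusawkiwumob.

zusawkiwumob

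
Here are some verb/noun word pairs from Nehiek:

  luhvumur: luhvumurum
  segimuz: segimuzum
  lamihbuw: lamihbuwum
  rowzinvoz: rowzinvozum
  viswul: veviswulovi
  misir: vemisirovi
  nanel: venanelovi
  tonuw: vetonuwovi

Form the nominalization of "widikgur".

widikgurum

"widikgur" has 3 vowels. The stems with 3 vowels (luhvumur → luhvumurum, segimuz → segimuzum, lamihbuw → lamihbuwum) add -um.
So widikgur → widikgurum.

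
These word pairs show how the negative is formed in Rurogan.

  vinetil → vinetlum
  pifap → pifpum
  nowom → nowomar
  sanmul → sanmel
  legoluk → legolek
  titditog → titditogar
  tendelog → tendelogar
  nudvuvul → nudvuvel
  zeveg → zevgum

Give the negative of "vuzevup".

nudvuvul and vinetil both end in -l yet inflect differently (nudvuvel, vinetlum), so the final letter is not what conditions the rule; the last vowel is.
"vuzevup" has last vowel 'u'. The stems whose last vowel is 'u' (nudvuvul → nudvuvel, legoluk → legolek, sanmul → sanmel) change the last vowel to 'e'.
The other patterns: stems whose last vowel is 'o' add -ar; stems whose last vowel is 'a', 'e' or 'i' delete the last vowel and add -um.
So vuzevup → vuzevep.

vuzevep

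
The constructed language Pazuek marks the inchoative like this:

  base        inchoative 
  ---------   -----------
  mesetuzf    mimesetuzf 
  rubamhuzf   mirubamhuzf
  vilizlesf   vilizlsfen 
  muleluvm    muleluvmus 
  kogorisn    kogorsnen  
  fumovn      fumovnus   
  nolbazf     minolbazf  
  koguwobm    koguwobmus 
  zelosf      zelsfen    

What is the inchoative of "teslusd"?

rubamhuzf and vilizlesf both end in -f yet inflect differently (mirubamhuzf, vilizlsfen), so the final letter is not what conditions the rule; the second-to-last letter is.
"teslusd" has second-to-last letter 's'. The stems whose second-to-last letter is 's' (kogorisn → kogorsnen, vilizlesf → vilizlsfen, zelosf → zelsfen) delete the last vowel and add -en.
The other patterns: stems whose second-to-last letter is 'z' add the prefix mi-; stems whose second-to-last letter is 'b' or 'v' add -us.
So teslusd → teslsden.

teslsden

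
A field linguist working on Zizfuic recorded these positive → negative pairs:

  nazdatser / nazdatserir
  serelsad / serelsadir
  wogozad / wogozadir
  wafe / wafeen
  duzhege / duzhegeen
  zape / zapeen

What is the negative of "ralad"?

nazdatser and wafe both have last vowel 'e' yet inflect differently (nazdatserir, wafeen), so the last vowel is not what conditions the rule; whether the stem ends in a vowel or a consonant is.
"ralad" ends in a consonant. The stems ending in a consonant (nazdatser → nazdatserir, serelsad → serelsadir, wogozad → wogozadir) add -ir.
So ralad → raladir.

raladir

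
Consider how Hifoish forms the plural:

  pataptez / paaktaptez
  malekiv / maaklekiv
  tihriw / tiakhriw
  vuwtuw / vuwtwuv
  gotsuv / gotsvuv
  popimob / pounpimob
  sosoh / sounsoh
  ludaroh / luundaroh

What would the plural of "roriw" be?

tihriw and vuwtuw both end in -w yet inflect differently (tiakhriw, vuwtwuv), so the final letter is not what conditions the rule; the last vowel is.
"roriw" has last vowel 'i'. The stems whose last vowel is 'i' (malekiv → maaklekiv, tihriw → tiakhriw) insert -ak- after the first vowel.
The other patterns: stems whose last vowel is 'u' delete the last vowel and add -uv; stems whose last vowel is 'o' insert -un- after the first vowel.
So roriw → roakriw.

roakriw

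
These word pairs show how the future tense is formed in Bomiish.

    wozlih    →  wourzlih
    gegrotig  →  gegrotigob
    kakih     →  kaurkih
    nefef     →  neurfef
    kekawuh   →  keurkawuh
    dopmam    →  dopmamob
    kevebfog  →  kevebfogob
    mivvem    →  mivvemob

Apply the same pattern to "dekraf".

"dekraf" ends in -f. The one such stem in the data (nefef → neurfef) inserts -ur- after the first vowel (as do kakih, kekawuh), so the same rule applies.
The other pattern: stems ending in -g or -m add -ob.
So dekraf → deurkraf.

deurkraf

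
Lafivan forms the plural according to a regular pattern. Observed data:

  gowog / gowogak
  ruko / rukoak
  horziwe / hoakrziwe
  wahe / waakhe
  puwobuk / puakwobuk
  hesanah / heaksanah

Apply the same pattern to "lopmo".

gowog and wahe both have 2 vowels yet inflect differently (gowogak, waakhe), so the number of vowels is not what conditions the rule; the final letter is.
"lopmo" ends in -o. The one such stem in the data (ruko → rukoak) adds -ak, so the same rule applies.
The other pattern: stems ending in -e, -h or -k insert -ak- after the first vowel.
So lopmo → lopmoak.

lopmoak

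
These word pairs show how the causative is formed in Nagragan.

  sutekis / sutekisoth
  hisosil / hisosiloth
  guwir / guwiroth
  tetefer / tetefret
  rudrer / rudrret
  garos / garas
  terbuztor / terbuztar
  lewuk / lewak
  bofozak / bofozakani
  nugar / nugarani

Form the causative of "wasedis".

wasedisoth

guwir and tetefer both end in -r yet inflect differently (guwiroth, tetefret), so the final letter is not what conditions the rule; the last vowel is.
"wasedis" has last vowel 'i'. The stems whose last vowel is 'i' (sutekis → sutekisoth, hisosil → hisosiloth, guwir → guwiroth) add -oth.
So wasedis → wasedisoth.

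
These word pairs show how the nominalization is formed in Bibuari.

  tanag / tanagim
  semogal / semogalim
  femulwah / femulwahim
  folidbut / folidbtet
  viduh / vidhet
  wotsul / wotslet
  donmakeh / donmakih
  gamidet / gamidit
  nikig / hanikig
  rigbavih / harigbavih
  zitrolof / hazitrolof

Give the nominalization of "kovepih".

femulwah and viduh both end in -h yet inflect differently (femulwahim, vidhet), so the final letter is not what conditions the rule; the last vowel is.
"kovepih" has last vowel 'i'. The stems whose last vowel is 'i' (nikig → hanikig, rigbavih → harigbavih) add the prefix ha-.
The other patterns: stems whose last vowel is 'a' add -im; stems whose last vowel is 'u' delete the last vowel and add -et; stems whose last vowel is 'e' change the last vowel to 'i'.
So kovepih → hakovepih.

hakovepih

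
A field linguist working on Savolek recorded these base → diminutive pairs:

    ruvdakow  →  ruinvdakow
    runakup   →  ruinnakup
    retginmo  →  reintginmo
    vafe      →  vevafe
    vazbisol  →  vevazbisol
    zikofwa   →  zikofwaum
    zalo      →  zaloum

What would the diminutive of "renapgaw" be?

reinnapgaw

retginmo and zalo both end in -o yet inflect differently (reintginmo, zaloum), so the final letter is not what conditions the rule; the first letter is.
"renapgaw" begins with r-. The stems beginning with r- (ruvdakow → ruinvdakow, runakup → ruinnakup, retginmo → reintginmo) insert -in- after the first vowel.
So renapgaw → reinnapgaw.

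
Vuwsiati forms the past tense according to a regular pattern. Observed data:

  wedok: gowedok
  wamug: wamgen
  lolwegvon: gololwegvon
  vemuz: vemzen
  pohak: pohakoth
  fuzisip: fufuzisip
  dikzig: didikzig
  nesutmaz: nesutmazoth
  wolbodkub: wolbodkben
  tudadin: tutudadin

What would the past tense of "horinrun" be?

tudadin and lolwegvon both end in -n yet inflect differently (tutudadin, gololwegvon), so the final letter is not what conditions the rule; the last vowel is.
"horinrun" has last vowel 'u'. The stems whose last vowel is 'u' (vemuz → vemzen, wolbodkub → wolbodkben, wamug → wamgen) delete the last vowel and add -en.
The other patterns: stems whose last vowel is 'i' repeat the first consonant+vowel as a prefix; stems whose last vowel is 'o' add the prefix go-; stems whose last vowel is 'a' add -oth.
So horinrun → horinrnen.

horinrnen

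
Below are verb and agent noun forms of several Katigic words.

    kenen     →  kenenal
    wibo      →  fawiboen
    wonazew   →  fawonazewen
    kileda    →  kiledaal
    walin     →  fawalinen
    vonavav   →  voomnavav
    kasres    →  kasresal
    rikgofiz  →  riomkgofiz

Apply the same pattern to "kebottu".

walin and kenen both end in -n yet inflect differently (fawalinen, kenenal), so the final letter is not what conditions the rule; the first letter is.
"kebottu" begins with k-. The stems beginning with k- (kenen → kenenal, kasres → kasresal, kileda → kiledaal) add -al.
The other patterns: stems beginning with w- add fa- … -en around the stem; stems beginning with r- or v- insert -om- after the first vowel.
So kebottu → kebottual.

kebottual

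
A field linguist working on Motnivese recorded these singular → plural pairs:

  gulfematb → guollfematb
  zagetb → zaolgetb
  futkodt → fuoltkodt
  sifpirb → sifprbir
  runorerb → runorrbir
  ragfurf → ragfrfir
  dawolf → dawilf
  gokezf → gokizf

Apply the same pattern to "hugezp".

hugizp

gulfematb and sifpirb both end in -b yet inflect differently (guollfematb, sifprbir), so the final letter is not what conditions the rule; the second-to-last letter is.
"hugezp" has second-to-last letter 'z'. The one such stem in the data (gokezf → gokizf) changes the last vowel to 'i' (as does dawolf), so the same rule applies.
So hugezp → hugizp.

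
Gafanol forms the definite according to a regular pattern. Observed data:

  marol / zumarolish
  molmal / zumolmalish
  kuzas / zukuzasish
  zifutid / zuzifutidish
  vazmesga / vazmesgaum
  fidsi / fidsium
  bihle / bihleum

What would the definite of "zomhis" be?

molmal and vazmesga both have last vowel 'a' yet inflect differently (zumolmalish, vazmesgaum), so the last vowel is not what conditions the rule; whether the stem ends in a vowel or a consonant is.
"zomhis" ends in a consonant. The stems ending in a consonant (marol → zumarolish, molmal → zumolmalish, kuzas → zukuzasish) add zu- … -ish around the stem.
The other pattern: stems ending in a vowel add -um.
So zomhis → zuzomhisish.

zuzomhisish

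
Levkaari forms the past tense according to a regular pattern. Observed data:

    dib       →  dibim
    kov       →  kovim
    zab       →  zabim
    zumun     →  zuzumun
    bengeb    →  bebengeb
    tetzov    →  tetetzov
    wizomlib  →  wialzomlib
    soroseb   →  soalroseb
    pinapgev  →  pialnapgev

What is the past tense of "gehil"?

"gehil" has 2 vowels. The stems with 2 vowels (zumun → zuzumun, bengeb → bebengeb, tetzov → tetetzov) repeat the first consonant+vowel as a prefix.
The other patterns: stems with 1 vowel add -im; stems with 3 vowels insert -al- after the first vowel.
So gehil → gegehil.

gegehil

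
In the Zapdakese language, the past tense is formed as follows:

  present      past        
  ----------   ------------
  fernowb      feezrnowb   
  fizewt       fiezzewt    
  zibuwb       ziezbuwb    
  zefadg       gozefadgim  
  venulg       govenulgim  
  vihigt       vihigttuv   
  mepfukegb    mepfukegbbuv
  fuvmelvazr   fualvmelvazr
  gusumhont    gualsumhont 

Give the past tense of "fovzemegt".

fovzemegttuv

fizewt and vihigt both end in -t yet inflect differently (fiezzewt, vihigttuv), so the final letter is not what conditions the rule; the second-to-last letter is.
"fovzemegt" has second-to-last letter 'g'. The stems whose second-to-last letter is 'g' (vihigt → vihigttuv, mepfukegb → mepfukegbbuv) double the final consonant and add -uv.
The other patterns: stems whose second-to-last letter is 'w' insert -ez- after the first vowel; stems whose second-to-last letter is 'd' or 'l' add go- … -im around the stem; stems whose second-to-last letter is 'n' or 'z' insert -al- after the first vowel.
So fovzemegt → fovzemegttuv.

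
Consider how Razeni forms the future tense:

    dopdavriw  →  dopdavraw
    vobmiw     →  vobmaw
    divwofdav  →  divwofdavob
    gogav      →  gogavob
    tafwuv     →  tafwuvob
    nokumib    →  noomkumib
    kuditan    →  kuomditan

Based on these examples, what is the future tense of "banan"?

dopdavriw and nokumib both have last vowel 'i' yet inflect differently (dopdavraw, noomkumib), so the last vowel is not what conditions the rule; the final letter is.
"banan" ends in -n. The one such stem in the data (kuditan → kuomditan) inserts -om- after the first vowel (as does nokumib), so the same rule applies.
The other patterns: stems ending in -w change the last vowel to 'a'; stems ending in -v add -ob.
So banan → baomnan.

baomnan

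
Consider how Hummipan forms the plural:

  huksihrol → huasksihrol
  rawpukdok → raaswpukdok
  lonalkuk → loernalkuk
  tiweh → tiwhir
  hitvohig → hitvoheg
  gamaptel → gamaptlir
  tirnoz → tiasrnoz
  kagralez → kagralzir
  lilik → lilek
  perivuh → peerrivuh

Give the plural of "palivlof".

paaslivlof

perivuh and tiweh both end in -h yet inflect differently (peerrivuh, tiwhir), so the final letter is not what conditions the rule; the last vowel is.
"palivlof" has last vowel 'o'. The stems whose last vowel is 'o' (rawpukdok → raaswpukdok, tirnoz → tiasrnoz, huksihrol → huasksihrol) insert -as- after the first vowel.
The other patterns: stems whose last vowel is 'u' insert -er- after the first vowel; stems whose last vowel is 'e' delete the last vowel and add -ir; stems whose last vowel is 'i' change the last vowel to 'e'.
So palivlof → paaslivlof.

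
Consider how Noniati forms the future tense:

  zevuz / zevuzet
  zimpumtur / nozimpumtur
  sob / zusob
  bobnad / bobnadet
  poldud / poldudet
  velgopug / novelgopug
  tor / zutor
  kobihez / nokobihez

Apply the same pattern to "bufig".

bufiget

tor and zimpumtur both end in -r yet inflect differently (zutor, nozimpumtur), so the final letter is not what conditions the rule; the number of vowels is.
"bufig" has 2 vowels. The stems with 2 vowels (zevuz → zevuzet, bobnad → bobnadet, poldud → poldudet) add -et.
So bufig → bufiget.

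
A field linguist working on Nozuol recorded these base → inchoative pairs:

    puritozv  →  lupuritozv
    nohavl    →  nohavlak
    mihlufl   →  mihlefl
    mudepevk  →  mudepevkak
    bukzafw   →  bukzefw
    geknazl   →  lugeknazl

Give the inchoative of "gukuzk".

geknazl and nohavl both end in -l yet inflect differently (lugeknazl, nohavlak), so the final letter is not what conditions the rule; the second-to-last letter is.
"gukuzk" has second-to-last letter 'z'. The stems whose second-to-last letter is 'z' (puritozv → lupuritozv, geknazl → lugeknazl) add the prefix lu-.
So gukuzk → lugukuzk.

lugukuzk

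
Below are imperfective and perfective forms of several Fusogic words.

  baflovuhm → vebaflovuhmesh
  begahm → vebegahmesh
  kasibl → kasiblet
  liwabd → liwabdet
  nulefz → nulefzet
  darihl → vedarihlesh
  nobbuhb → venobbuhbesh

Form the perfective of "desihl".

darihl and kasibl both end in -l yet inflect differently (vedarihlesh, kasiblet), so the final letter is not what conditions the rule; the second-to-last letter is.
"desihl" has second-to-last letter 'h'. The stems whose second-to-last letter is 'h' (darihl → vedarihlesh, baflovuhm → vebaflovuhmesh, begahm → vebegahmesh) add ve- … -esh around the stem.
The other pattern: stems whose second-to-last letter is 'b' or 'f' add -et.
So desihl → vedesihlesh.

vedesihlesh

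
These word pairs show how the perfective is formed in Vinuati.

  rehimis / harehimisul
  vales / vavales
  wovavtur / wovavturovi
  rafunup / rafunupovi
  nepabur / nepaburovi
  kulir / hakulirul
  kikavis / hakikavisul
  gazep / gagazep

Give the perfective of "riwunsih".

hariwunsihul

"riwunsih" has last vowel 'i'. The stems whose last vowel is 'i' (rehimis → harehimisul, kikavis → hakikavisul, kulir → hakulirul) add ha- … -ul around the stem.
The other patterns: stems whose last vowel is 'u' add -ovi; stems whose last vowel is 'e' repeat the first consonant+vowel as a prefix.
So riwunsih → hariwunsihul.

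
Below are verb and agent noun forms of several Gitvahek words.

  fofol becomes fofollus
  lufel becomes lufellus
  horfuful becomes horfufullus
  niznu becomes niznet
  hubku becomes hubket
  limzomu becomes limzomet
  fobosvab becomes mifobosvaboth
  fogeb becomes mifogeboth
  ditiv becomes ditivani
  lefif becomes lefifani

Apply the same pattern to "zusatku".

zusatket

horfuful and niznu both have last vowel 'u' yet inflect differently (horfufullus, niznet), so the last vowel is not what conditions the rule; the final letter is.
"zusatku" ends in -u. The stems ending in -u (niznu → niznet, hubku → hubket, limzomu → limzomet) drop the final letter and add -et.
The other patterns: stems ending in -l double the final consonant and add -us; stems ending in -b add mi- … -oth around the stem; stems ending in -f or -v add -ani.
So zusatku → zusatket.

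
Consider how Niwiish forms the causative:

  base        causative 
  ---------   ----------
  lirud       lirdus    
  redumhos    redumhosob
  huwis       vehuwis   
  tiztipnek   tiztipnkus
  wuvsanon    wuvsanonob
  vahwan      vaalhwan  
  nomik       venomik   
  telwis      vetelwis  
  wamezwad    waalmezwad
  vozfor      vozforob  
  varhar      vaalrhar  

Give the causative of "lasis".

velasis

lirud and wamezwad both end in -d yet inflect differently (lirdus, waalmezwad), so the final letter is not what conditions the rule; the last vowel is.
"lasis" has last vowel 'i'. The stems whose last vowel is 'i' (huwis → vehuwis, telwis → vetelwis, nomik → venomik) add the prefix ve-.
So lasis → velasis.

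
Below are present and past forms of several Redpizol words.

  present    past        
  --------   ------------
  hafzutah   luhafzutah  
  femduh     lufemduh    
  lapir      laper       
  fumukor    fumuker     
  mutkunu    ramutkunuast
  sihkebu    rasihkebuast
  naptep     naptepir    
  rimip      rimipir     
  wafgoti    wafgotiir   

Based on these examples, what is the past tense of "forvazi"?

femduh and mutkunu both have last vowel 'u' yet inflect differently (lufemduh, ramutkunuast), so the last vowel is not what conditions the rule; the final letter is.
"forvazi" ends in -i. The one such stem in the data (wafgoti → wafgotiir) adds -ir, so the same rule applies.
So forvazi → forvaziir.

forvaziir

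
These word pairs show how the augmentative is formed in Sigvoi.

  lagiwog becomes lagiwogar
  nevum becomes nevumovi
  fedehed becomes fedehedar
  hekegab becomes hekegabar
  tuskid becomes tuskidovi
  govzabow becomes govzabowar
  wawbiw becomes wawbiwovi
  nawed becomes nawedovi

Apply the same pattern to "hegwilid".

fedehed and nawed both end in -d yet inflect differently (fedehedar, nawedovi), so the final letter is not what conditions the rule; the number of vowels is.
"hegwilid" has 3 vowels. The stems with 3 vowels (hekegab → hekegabar, lagiwog → lagiwogar, fedehed → fedehedar) add -ar.
So hegwilid → hegwilidar.

hegwilidar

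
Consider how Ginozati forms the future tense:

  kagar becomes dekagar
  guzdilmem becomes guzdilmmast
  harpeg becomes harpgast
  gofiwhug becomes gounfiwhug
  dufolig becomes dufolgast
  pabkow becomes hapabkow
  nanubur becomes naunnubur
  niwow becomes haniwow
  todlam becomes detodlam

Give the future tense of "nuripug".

nuunripug

nanubur and kagar both end in -r yet inflect differently (naunnubur, dekagar), so the final letter is not what conditions the rule; the last vowel is.
"nuripug" has last vowel 'u'. The stems whose last vowel is 'u' (nanubur → naunnubur, gofiwhug → gounfiwhug) insert -un- after the first vowel.
The other patterns: stems whose last vowel is 'a' add the prefix de-; stems whose last vowel is 'o' add the prefix ha-; stems whose last vowel is 'e' or 'i' delete the last vowel and add -ast.
So nuripug → nuunripug.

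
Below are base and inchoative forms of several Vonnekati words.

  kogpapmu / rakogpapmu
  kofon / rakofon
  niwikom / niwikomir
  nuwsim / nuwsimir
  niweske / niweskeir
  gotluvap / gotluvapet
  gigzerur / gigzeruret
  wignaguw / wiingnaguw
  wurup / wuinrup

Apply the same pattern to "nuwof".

"nuwof" begins with n-. The stems beginning with n- (niwikom → niwikomir, nuwsim → nuwsimir, niweske → niweskeir) add -ir.
So nuwof → nuwofir.

nuwofir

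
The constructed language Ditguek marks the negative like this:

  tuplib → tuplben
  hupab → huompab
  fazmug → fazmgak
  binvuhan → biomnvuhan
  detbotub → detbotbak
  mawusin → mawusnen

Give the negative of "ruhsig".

hupab and detbotub both end in -b yet inflect differently (huompab, detbotbak), so the final letter is not what conditions the rule; the last vowel is.
"ruhsig" has last vowel 'i'. The stems whose last vowel is 'i' (tuplib → tuplben, mawusin → mawusnen) delete the last vowel and add -en.
The other patterns: stems whose last vowel is 'a' insert -om- after the first vowel; stems whose last vowel is 'u' delete the last vowel and add -ak.
So ruhsig → ruhsgen.

ruhsgen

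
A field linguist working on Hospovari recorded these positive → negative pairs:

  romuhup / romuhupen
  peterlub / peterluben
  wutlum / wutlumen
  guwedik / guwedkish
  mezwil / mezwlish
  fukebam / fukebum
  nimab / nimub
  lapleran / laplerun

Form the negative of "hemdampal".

wutlum and fukebam both end in -m yet inflect differently (wutlumen, fukebum), so the final letter is not what conditions the rule; the last vowel is.
"hemdampal" has last vowel 'a'. The stems whose last vowel is 'a' (fukebam → fukebum, nimab → nimub, lapleran → laplerun) change the last vowel to 'u'.
So hemdampal → hemdampul.

hemdampul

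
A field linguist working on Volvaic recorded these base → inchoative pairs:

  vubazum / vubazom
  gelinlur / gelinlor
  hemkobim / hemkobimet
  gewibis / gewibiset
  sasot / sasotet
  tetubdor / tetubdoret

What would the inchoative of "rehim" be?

rehimet

gelinlur and tetubdor both end in -r yet inflect differently (gelinlor, tetubdoret), so the final letter is not what conditions the rule; the last vowel is.
"rehim" has last vowel 'i'. The stems whose last vowel is 'i' (hemkobim → hemkobimet, gewibis → gewibiset) add -et.
The other pattern: stems whose last vowel is 'u' change the last vowel to 'o'.
So rehim → rehimet.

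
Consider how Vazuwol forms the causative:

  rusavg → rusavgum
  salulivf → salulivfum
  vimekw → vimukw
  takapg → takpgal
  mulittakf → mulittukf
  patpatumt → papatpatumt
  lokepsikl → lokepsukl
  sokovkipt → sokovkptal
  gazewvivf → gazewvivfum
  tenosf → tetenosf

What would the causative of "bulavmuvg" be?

rusavg and takapg both end in -g yet inflect differently (rusavgum, takpgal), so the final letter is not what conditions the rule; the second-to-last letter is.
"bulavmuvg" has second-to-last letter 'v'. The stems whose second-to-last letter is 'v' (salulivf → salulivfum, rusavg → rusavgum, gazewvivf → gazewvivfum) add -um.
So bulavmuvg → bulavmuvgum.

bulavmuvgum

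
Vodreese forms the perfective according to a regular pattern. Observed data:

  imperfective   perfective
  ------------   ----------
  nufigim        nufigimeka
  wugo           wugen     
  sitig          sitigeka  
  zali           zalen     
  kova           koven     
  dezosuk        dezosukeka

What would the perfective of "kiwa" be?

kiwen

zali and sitig both have last vowel 'i' yet inflect differently (zalen, sitigeka), so the last vowel is not what conditions the rule; whether the stem ends in a vowel or a consonant is.
"kiwa" ends in a vowel. The stems ending in a vowel (zali → zalen, kova → koven, wugo → wugen) drop the final letter and add -en.
So kiwa → kiwen.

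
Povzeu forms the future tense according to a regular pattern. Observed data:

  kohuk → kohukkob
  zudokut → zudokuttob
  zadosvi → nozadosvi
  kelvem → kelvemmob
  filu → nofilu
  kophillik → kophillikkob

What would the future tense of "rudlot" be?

rudlottob

filu and zudokut both have last vowel 'u' yet inflect differently (nofilu, zudokuttob), so the last vowel is not what conditions the rule; whether the stem ends in a vowel or a consonant is.
"rudlot" ends in a consonant. The stems ending in a consonant (zudokut → zudokuttob, kophillik → kophillikkob, kohuk → kohukkob) double the final consonant and add -ob.
So rudlot → rudlottob.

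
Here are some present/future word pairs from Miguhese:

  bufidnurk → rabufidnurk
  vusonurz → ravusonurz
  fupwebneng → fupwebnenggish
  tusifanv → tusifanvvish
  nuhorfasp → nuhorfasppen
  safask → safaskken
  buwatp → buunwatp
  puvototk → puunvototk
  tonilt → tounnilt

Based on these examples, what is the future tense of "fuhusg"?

fuhusggen

bufidnurk and safask both end in -k yet inflect differently (rabufidnurk, safaskken), so the final letter is not what conditions the rule; the second-to-last letter is.
"fuhusg" has second-to-last letter 's'. The stems whose second-to-last letter is 's' (nuhorfasp → nuhorfasppen, safask → safaskken) double the final consonant and add -en.
The other patterns: stems whose second-to-last letter is 'r' add the prefix ra-; stems whose second-to-last letter is 'n' double the final consonant and add -ish; stems whose second-to-last letter is 'l' or 't' insert -un- after the first vowel.
So fuhusg → fuhusggen.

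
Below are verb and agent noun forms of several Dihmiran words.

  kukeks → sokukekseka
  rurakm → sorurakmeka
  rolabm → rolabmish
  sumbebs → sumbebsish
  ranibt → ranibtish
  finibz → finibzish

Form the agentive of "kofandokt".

sokofandokteka

sumbebs and kukeks both end in -s yet inflect differently (sumbebsish, sokukekseka), so the final letter is not what conditions the rule; the second-to-last letter is.
"kofandokt" has second-to-last letter 'k'. The stems whose second-to-last letter is 'k' (kukeks → sokukekseka, rurakm → sorurakmeka) add so- … -eka around the stem.
The other pattern: stems whose second-to-last letter is 'b' add -ish.
So kofandokt → sokofandokteka.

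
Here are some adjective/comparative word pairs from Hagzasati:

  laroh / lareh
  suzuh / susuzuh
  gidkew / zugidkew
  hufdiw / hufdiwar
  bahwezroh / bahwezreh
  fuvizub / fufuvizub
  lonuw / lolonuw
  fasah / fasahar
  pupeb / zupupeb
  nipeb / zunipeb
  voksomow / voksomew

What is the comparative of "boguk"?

gidkew and hufdiw both end in -w yet inflect differently (zugidkew, hufdiwar), so the final letter is not what conditions the rule; the last vowel is.
"boguk" has last vowel 'u'. The stems whose last vowel is 'u' (suzuh → susuzuh, fuvizub → fufuvizub, lonuw → lolonuw) repeat the first consonant+vowel as a prefix.
So boguk → boboguk.

boboguk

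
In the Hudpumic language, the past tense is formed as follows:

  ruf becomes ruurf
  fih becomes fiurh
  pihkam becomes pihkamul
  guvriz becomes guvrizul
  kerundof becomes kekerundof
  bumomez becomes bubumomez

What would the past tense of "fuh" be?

ruf and kerundof both end in -f yet inflect differently (ruurf, kekerundof), so the final letter is not what conditions the rule; the number of vowels is.
"fuh" has 1 vowel. The stems with 1 vowel (ruf → ruurf, fih → fiurh) insert -ur- after the first vowel.
So fuh → fuurh.

fuurh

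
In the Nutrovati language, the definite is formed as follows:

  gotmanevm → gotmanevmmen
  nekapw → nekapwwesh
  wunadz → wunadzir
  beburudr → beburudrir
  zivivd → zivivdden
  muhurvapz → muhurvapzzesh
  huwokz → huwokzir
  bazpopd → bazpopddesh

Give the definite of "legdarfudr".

"legdarfudr" has second-to-last letter 'd'. The stems whose second-to-last letter is 'd' (wunadz → wunadzir, beburudr → beburudrir) add -ir.
The other patterns: stems whose second-to-last letter is 'p' double the final consonant and add -esh; stems whose second-to-last letter is 'v' double the final consonant and add -en.
So legdarfudr → legdarfudrir.

legdarfudrir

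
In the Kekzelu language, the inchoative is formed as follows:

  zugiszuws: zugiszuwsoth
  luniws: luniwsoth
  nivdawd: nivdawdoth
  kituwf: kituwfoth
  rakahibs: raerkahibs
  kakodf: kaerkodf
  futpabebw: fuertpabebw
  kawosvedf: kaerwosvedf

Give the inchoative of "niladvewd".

"niladvewd" has second-to-last letter 'w'. The stems whose second-to-last letter is 'w' (zugiszuws → zugiszuwsoth, luniws → luniwsoth, nivdawd → nivdawdoth) add -oth.
So niladvewd → niladvewdoth.

niladvewdoth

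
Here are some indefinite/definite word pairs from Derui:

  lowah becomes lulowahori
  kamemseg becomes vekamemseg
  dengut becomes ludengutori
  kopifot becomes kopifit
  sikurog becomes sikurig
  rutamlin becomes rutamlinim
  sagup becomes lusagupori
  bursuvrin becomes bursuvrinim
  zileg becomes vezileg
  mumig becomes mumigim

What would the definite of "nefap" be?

lunefapori

mumig and kamemseg both end in -g yet inflect differently (mumigim, vekamemseg), so the final letter is not what conditions the rule; the last vowel is.
"nefap" has last vowel 'a'. The one such stem in the data (lowah → lulowahori) adds lu- … -ori around the stem, so the same rule applies.
So nefap → lunefapori.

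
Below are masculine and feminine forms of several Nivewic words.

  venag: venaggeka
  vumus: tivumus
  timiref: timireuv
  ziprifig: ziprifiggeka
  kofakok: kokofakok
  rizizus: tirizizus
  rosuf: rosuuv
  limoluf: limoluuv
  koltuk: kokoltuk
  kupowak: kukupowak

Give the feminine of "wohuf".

wohuuv

limoluf and koltuk both have last vowel 'u' yet inflect differently (limoluuv, kokoltuk), so the last vowel is not what conditions the rule; the final letter is.
"wohuf" ends in -f. The stems ending in -f (timiref → timireuv, limoluf → limoluuv, rosuf → rosuuv) drop the final letter and add -uv.
The other patterns: stems ending in -g double the final consonant and add -eka; stems ending in -k repeat the first consonant+vowel as a prefix; stems ending in -s add the prefix ti-.
So wohuf → wohuuv.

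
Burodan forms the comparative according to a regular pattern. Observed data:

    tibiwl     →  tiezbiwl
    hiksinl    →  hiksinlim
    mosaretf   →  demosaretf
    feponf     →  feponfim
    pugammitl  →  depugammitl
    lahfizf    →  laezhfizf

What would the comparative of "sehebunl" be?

feponf and mosaretf both end in -f yet inflect differently (feponfim, demosaretf), so the final letter is not what conditions the rule; the second-to-last letter is.
"sehebunl" has second-to-last letter 'n'. The stems whose second-to-last letter is 'n' (hiksinl → hiksinlim, feponf → feponfim) add -im.
So sehebunl → sehebunlim.

sehebunlim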